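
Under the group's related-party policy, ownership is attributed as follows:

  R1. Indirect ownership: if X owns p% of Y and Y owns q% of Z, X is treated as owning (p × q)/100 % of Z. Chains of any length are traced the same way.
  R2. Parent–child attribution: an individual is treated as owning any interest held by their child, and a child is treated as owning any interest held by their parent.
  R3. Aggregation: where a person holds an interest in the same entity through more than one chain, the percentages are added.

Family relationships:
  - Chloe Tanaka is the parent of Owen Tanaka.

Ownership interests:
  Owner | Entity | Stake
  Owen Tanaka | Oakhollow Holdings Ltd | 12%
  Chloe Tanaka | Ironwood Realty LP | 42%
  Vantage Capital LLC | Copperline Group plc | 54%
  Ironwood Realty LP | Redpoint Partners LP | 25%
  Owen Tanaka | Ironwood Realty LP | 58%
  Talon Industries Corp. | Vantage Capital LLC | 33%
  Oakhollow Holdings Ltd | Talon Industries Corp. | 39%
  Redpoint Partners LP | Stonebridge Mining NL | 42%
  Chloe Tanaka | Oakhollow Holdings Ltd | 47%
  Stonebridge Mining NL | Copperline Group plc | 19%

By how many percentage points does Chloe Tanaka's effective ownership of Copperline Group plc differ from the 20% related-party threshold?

By parent–child attribution (R2), Chloe Tanaka is treated as also owning Owen Tanaka's interest in Ironwood Realty LP, giving 42% + 58% = 100%.
By parent–child attribution (R2), Chloe Tanaka is treated as also owning Owen Tanaka's interest in Oakhollow Holdings Ltd, giving 47% + 12% = 59%.
Chain via Ironwood Realty LP → Redpoint Partners LP → Stonebridge Mining NL (R1): 100% × 25% × 42% × 19% = 1.995% of Copperline Group plc.
Chain via Oakhollow Holdings Ltd → Talon Industries Corp. → Vantage Capital LLC (R1): 59% × 39% × 33% × 54% = 4.100382% of Copperline Group plc.
Aggregating (R3): 1.995% + 4.100382% = 6.095382%.
6.095382% falls short of the 20% threshold by 13.904618 percentage points.

13.904618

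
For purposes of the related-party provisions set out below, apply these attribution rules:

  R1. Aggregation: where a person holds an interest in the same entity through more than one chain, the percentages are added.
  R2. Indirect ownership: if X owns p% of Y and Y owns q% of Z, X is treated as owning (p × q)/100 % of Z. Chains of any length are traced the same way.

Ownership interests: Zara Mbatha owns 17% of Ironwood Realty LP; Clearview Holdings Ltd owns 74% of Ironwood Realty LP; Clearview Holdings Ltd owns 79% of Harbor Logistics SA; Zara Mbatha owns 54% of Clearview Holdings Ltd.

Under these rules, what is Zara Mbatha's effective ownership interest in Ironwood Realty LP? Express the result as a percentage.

56.96%

Chain via Clearview Holdings Ltd (R2): 54% × 74% = 39.96% of Ironwood Realty LP.
Direct interest in Ironwood Realty LP: 17%.
Aggregating (R1): 39.96% + 17% = 56.96%.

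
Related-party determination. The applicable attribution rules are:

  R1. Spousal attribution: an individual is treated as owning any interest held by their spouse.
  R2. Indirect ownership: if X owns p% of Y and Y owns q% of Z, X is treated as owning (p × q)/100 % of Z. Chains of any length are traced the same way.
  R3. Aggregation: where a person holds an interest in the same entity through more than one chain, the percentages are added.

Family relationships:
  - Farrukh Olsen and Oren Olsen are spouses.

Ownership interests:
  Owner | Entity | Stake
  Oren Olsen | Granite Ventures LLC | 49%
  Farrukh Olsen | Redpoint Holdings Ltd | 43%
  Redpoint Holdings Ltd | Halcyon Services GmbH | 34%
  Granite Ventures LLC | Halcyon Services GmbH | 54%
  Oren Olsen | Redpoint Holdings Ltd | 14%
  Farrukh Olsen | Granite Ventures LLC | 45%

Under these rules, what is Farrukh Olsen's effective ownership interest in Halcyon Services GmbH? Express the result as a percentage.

70.14%

By spousal attribution (R1), Farrukh Olsen is treated as also owning Oren Olsen's interest in Redpoint Holdings Ltd, giving 43% + 14% = 57%.
By spousal attribution (R1), Farrukh Olsen is treated as also owning Oren Olsen's interest in Granite Ventures LLC, giving 45% + 49% = 94%.
Chain via Redpoint Holdings Ltd (R2): 57% × 34% = 19.38% of Halcyon Services GmbH.
Chain via Granite Ventures LLC (R2): 94% × 54% = 50.76% of Halcyon Services GmbH.
Aggregating (R3): 19.38% + 50.76% = 70.14%.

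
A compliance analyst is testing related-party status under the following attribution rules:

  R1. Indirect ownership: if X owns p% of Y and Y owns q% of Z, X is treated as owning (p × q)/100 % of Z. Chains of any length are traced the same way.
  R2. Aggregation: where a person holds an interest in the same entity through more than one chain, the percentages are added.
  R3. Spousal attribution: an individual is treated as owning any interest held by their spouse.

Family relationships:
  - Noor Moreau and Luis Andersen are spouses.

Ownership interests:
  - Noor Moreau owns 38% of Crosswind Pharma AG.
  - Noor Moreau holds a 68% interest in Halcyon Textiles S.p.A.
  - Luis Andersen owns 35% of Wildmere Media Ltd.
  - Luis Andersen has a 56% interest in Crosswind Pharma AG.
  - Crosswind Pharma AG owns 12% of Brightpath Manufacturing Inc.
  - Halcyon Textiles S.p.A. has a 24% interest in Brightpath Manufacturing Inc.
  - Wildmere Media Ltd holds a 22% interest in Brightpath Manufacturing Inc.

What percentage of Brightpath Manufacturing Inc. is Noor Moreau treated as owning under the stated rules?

By spousal attribution (R3), Noor Moreau is treated as also owning Luis Andersen's interest in Crosswind Pharma AG, giving 38% + 56% = 94%.
By spousal attribution (R3), Noor Moreau is treated as owning Luis Andersen's 35% interest in Wildmere Media Ltd.
Chain via Halcyon Textiles S.p.A. (R1): 68% × 24% = 16.32% of Brightpath Manufacturing Inc.
Chain via Crosswind Pharma AG (R1): 94% × 12% = 11.28% of Brightpath Manufacturing Inc.
Chain via Wildmere Media Ltd (R1): 35% × 22% = 7.7% of Brightpath Manufacturing Inc.
Aggregating (R2): 16.32% + 11.28% + 7.7% = 35.3%.

35.3%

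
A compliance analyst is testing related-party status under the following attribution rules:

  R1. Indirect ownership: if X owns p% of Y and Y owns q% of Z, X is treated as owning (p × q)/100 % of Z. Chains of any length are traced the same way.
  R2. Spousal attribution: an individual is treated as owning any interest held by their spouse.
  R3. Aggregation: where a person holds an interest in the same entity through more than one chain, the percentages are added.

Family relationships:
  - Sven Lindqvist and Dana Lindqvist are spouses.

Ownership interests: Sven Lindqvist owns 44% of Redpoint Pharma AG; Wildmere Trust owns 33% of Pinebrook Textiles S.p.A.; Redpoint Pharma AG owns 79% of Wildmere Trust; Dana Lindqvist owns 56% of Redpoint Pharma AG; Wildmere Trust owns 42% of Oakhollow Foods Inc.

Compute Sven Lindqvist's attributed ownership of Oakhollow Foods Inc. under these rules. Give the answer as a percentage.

33.18%

By spousal attribution (R2), Sven Lindqvist is treated as also owning Dana Lindqvist's interest in Redpoint Pharma AG, giving 44% + 56% = 100%.
Chain via Redpoint Pharma AG → Wildmere Trust (R1): 100% × 79% × 42% = 33.18% of Oakhollow Foods Inc.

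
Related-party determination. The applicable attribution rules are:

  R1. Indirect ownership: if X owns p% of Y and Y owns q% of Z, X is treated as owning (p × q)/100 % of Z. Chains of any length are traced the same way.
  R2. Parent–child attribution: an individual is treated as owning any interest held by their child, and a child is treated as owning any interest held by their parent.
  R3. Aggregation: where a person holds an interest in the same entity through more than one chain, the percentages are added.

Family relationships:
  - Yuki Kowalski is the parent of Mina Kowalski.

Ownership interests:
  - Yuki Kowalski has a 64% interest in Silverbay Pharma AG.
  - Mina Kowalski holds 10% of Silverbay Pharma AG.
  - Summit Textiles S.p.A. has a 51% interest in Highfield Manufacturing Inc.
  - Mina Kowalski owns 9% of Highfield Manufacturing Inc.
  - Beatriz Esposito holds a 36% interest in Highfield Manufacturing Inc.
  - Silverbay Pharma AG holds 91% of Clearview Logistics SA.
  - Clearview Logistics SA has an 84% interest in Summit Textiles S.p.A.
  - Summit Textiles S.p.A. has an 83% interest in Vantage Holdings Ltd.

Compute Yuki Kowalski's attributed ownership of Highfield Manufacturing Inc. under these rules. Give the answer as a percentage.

37.848456%

By parent–child attribution (R2), Yuki Kowalski is treated as also owning Mina Kowalski's interest in Silverbay Pharma AG, giving 64% + 10% = 74%.
By parent–child attribution (R2), Yuki Kowalski is treated as owning Mina Kowalski's 9% interest in Highfield Manufacturing Inc.
Chain via Silverbay Pharma AG → Clearview Logistics SA → Summit Textiles S.p.A. (R1): 74% × 91% × 84% × 51% = 28.848456% of Highfield Manufacturing Inc.
Direct interest in Highfield Manufacturing Inc: 9%.
Aggregating (R3): 28.848456% + 9% = 37.848456%.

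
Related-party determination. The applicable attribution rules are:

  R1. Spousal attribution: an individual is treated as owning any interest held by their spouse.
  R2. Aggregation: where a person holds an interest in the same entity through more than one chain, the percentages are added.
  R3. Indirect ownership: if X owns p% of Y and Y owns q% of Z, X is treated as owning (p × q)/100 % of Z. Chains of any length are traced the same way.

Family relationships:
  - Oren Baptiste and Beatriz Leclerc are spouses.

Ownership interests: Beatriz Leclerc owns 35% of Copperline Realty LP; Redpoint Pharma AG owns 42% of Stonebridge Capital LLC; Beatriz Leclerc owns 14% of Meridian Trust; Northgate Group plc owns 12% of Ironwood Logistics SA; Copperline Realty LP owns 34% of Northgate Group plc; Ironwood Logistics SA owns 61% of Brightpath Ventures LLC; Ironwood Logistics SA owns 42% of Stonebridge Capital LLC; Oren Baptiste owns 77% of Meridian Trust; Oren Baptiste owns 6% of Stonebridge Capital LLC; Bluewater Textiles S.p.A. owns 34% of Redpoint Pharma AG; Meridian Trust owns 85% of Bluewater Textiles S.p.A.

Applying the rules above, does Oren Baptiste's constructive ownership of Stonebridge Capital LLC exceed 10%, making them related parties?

By spousal attribution (R1), Oren Baptiste is treated as also owning Beatriz Leclerc's interest in Meridian Trust, giving 77% + 14% = 91%.
By spousal attribution (R1), Oren Baptiste is treated as owning Beatriz Leclerc's 35% interest in Copperline Realty LP.
Chain via Meridian Trust → Bluewater Textiles S.p.A. → Redpoint Pharma AG (R3): 91% × 85% × 34% × 42% = 11.04558% of Stonebridge Capital LLC.
Direct interest in Stonebridge Capital LLC: 6%.
Chain via Copperline Realty LP → Northgate Group plc → Ironwood Logistics SA (R3): 35% × 34% × 12% × 42% = 0.59976% of Stonebridge Capital LLC.
Aggregating (R2): 11.04558% + 6% + 0.59976% = 17.64534%.
17.64534% exceeds the 10% threshold, so Oren is a related party to Stonebridge Capital LLC.

Yes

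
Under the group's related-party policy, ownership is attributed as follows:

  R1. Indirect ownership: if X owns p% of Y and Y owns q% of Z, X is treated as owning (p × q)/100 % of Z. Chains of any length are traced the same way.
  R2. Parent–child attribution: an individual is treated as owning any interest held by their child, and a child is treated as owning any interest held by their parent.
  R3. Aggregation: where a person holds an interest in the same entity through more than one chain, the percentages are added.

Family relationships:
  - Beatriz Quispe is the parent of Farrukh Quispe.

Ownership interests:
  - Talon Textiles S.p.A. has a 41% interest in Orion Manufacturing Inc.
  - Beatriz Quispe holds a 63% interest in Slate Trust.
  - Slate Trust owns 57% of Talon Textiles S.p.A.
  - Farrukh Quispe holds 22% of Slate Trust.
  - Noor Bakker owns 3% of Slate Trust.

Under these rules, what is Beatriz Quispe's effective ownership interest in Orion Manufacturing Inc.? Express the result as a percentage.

By parent–child attribution (R2), Beatriz Quispe is treated as also owning Farrukh Quispe's interest in Slate Trust, giving 63% + 22% = 85%.
Chain via Slate Trust → Talon Textiles S.p.A. (R1): 85% × 57% × 41% = 19.8645% of Orion Manufacturing Inc.

19.8645%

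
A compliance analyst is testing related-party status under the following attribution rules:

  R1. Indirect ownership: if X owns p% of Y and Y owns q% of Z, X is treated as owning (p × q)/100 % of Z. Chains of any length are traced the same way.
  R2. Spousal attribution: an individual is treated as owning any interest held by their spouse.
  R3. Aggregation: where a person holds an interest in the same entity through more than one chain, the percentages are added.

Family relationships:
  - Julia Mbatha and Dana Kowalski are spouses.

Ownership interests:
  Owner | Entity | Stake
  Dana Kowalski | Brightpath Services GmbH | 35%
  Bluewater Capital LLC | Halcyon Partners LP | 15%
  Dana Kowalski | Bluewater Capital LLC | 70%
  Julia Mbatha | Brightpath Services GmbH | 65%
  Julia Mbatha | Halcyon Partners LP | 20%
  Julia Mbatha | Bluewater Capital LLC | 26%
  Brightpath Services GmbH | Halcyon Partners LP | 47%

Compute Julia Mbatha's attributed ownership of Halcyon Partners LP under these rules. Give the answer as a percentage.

By spousal attribution (R2), Julia Mbatha is treated as also owning Dana Kowalski's interest in Bluewater Capital LLC, giving 26% + 70% = 96%.
By spousal attribution (R2), Julia Mbatha is treated as also owning Dana Kowalski's interest in Brightpath Services GmbH, giving 65% + 35% = 100%.
Chain via Bluewater Capital LLC (R1): 96% × 15% = 14.4% of Halcyon Partners LP.
Chain via Brightpath Services GmbH (R1): 100% × 47% = 47% of Halcyon Partners LP.
Direct interest in Halcyon Partners LP: 20%.
Aggregating (R3): 14.4% + 47% + 20% = 81.4%.

81.4%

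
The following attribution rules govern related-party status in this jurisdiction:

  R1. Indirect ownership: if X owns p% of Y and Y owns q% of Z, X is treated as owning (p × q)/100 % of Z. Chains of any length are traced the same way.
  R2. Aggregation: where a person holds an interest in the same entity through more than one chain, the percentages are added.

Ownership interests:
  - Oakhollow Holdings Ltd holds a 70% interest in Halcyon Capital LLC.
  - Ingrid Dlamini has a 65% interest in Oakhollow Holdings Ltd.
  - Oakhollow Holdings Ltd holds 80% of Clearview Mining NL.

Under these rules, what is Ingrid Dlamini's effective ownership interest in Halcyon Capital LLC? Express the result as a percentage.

45.5%

Chain via Oakhollow Holdings Ltd (R1): 65% × 70% = 45.5% of Halcyon Capital LLC.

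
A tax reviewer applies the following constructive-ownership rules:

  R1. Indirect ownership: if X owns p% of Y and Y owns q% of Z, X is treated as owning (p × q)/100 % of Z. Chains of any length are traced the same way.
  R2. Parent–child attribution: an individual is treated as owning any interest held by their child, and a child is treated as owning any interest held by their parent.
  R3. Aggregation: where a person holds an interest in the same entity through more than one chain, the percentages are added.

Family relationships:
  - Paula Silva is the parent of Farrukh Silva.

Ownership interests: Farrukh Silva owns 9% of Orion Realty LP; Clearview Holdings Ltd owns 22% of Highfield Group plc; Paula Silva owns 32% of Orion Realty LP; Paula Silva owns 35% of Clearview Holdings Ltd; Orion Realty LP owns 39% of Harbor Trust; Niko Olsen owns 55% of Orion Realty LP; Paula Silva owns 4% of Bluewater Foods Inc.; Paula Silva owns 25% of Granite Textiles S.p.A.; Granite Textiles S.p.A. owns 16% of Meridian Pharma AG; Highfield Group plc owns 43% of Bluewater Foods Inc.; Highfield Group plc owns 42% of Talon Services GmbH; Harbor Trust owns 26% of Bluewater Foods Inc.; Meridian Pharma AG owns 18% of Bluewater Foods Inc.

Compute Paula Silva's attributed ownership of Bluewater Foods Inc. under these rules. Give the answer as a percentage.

By parent–child attribution (R2), Paula Silva is treated as also owning Farrukh Silva's interest in Orion Realty LP, giving 32% + 9% = 41%.
Chain via Granite Textiles S.p.A. → Meridian Pharma AG (R1): 25% × 16% × 18% = 0.72% of Bluewater Foods Inc.
Chain via Orion Realty LP → Harbor Trust (R1): 41% × 39% × 26% = 4.1574% of Bluewater Foods Inc.
Chain via Clearview Holdings Ltd → Highfield Group plc (R1): 35% × 22% × 43% = 3.311% of Bluewater Foods Inc.
Direct interest in Bluewater Foods Inc: 4%.
Aggregating (R3): 0.72% + 4.1574% + 3.311% + 4% = 12.1884%.

12.1884%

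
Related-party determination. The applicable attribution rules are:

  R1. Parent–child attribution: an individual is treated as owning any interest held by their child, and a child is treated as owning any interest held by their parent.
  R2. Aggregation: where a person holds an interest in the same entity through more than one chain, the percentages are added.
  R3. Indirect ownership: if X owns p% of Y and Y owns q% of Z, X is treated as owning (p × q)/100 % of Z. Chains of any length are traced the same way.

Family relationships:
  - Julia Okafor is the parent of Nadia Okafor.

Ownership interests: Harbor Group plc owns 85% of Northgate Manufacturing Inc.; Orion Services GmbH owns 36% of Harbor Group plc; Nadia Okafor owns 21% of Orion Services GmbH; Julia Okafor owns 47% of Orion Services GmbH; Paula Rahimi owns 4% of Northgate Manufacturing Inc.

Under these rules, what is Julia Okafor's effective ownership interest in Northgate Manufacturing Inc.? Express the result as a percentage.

By parent–child attribution (R1), Julia Okafor is treated as also owning Nadia Okafor's interest in Orion Services GmbH, giving 47% + 21% = 68%.
Chain via Orion Services GmbH → Harbor Group plc (R3): 68% × 36% × 85% = 20.808% of Northgate Manufacturing Inc.

20.808%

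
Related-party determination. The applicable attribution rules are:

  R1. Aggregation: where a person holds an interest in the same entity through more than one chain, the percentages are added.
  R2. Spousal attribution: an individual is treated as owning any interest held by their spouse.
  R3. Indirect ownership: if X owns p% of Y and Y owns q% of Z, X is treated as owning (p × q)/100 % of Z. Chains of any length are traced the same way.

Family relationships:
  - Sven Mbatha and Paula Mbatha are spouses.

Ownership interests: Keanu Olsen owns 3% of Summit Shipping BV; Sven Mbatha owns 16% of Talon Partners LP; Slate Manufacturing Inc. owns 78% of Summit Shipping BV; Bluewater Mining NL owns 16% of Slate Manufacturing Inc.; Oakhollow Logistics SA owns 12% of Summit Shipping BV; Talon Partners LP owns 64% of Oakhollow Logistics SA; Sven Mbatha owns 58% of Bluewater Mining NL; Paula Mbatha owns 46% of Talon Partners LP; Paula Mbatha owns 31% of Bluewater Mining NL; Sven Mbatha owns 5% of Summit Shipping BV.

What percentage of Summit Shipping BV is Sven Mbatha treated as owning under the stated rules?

By spousal attribution (R2), Sven Mbatha is treated as also owning Paula Mbatha's interest in Bluewater Mining NL, giving 58% + 31% = 89%.
By spousal attribution (R2), Sven Mbatha is treated as also owning Paula Mbatha's interest in Talon Partners LP, giving 16% + 46% = 62%.
Chain via Bluewater Mining NL → Slate Manufacturing Inc. (R3): 89% × 16% × 78% = 11.1072% of Summit Shipping BV.
Chain via Talon Partners LP → Oakhollow Logistics SA (R3): 62% × 64% × 12% = 4.7616% of Summit Shipping BV.
Direct interest in Summit Shipping BV: 5%.
Aggregating (R1): 11.1072% + 4.7616% + 5% = 20.8688%.

20.8688%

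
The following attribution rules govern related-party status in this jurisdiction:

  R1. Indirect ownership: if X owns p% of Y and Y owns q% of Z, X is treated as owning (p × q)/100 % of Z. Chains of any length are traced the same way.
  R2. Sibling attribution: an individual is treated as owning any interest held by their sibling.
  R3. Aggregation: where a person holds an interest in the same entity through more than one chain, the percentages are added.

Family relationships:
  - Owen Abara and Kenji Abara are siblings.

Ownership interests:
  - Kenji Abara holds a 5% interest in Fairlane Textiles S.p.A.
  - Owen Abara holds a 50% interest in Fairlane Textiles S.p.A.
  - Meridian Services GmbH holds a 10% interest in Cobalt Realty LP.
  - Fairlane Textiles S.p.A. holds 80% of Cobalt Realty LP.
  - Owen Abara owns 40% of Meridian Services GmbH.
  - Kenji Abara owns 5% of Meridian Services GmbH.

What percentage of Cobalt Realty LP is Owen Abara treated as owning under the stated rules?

48.5%

By sibling attribution (R2), Owen Abara is treated as also owning Kenji Abara's interest in Fairlane Textiles S.p.A, giving 50% + 5% = 55%.
By sibling attribution (R2), Owen Abara is treated as also owning Kenji Abara's interest in Meridian Services GmbH, giving 40% + 5% = 45%.
Chain via Fairlane Textiles S.p.A. (R1): 55% × 80% = 44% of Cobalt Realty LP.
Chain via Meridian Services GmbH (R1): 45% × 10% = 4.5% of Cobalt Realty LP.
Aggregating (R3): 44% + 4.5% = 48.5%.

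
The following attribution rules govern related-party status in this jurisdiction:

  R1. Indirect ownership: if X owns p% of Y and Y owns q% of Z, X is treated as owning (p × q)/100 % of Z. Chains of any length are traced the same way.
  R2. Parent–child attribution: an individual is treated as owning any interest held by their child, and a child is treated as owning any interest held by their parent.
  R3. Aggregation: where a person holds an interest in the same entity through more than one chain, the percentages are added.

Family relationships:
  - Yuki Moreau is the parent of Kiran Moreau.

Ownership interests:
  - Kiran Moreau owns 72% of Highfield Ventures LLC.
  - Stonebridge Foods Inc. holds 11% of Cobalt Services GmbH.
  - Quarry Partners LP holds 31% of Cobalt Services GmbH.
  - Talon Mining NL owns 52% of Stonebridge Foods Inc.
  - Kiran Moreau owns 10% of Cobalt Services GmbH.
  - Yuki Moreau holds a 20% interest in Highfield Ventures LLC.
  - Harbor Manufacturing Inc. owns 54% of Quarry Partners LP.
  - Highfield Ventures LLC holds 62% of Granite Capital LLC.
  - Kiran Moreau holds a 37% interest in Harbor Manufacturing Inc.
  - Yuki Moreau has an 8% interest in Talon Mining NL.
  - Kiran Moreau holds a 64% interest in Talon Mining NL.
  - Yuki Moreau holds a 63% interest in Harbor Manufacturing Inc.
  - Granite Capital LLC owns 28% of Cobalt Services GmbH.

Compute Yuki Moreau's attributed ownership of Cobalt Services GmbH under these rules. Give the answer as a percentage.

By parent–child attribution (R2), Yuki Moreau is treated as also owning Kiran Moreau's interest in Highfield Ventures LLC, giving 20% + 72% = 92%.
By parent–child attribution (R2), Yuki Moreau is treated as also owning Kiran Moreau's interest in Harbor Manufacturing Inc, giving 63% + 37% = 100%.
By parent–child attribution (R2), Yuki Moreau is treated as also owning Kiran Moreau's interest in Talon Mining NL, giving 8% + 64% = 72%.
By parent–child attribution (R2), Yuki Moreau is treated as owning Kiran Moreau's 10% interest in Cobalt Services GmbH.
Chain via Highfield Ventures LLC → Granite Capital LLC (R1): 92% × 62% × 28% = 15.9712% of Cobalt Services GmbH.
Chain via Harbor Manufacturing Inc. → Quarry Partners LP (R1): 100% × 54% × 31% = 16.74% of Cobalt Services GmbH.
Chain via Talon Mining NL → Stonebridge Foods Inc. (R1): 72% × 52% × 11% = 4.1184% of Cobalt Services GmbH.
Direct interest in Cobalt Services GmbH: 10%.
Aggregating (R3): 15.9712% + 16.74% + 4.1184% + 10% = 46.8296%.

46.8296%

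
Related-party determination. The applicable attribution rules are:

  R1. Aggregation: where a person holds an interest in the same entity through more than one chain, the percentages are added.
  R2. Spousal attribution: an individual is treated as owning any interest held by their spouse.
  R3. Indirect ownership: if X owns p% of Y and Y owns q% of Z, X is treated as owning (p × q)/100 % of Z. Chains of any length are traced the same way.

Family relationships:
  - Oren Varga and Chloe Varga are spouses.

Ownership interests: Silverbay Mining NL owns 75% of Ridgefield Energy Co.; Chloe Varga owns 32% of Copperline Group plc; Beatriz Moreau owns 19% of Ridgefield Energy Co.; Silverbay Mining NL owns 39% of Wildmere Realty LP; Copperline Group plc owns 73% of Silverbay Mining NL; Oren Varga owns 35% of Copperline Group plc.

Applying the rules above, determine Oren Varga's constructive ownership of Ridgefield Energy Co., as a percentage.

By spousal attribution (R2), Oren Varga is treated as also owning Chloe Varga's interest in Copperline Group plc, giving 35% + 32% = 67%.
Chain via Copperline Group plc → Silverbay Mining NL (R3): 67% × 73% × 75% = 36.6825% of Ridgefield Energy Co.

36.6825%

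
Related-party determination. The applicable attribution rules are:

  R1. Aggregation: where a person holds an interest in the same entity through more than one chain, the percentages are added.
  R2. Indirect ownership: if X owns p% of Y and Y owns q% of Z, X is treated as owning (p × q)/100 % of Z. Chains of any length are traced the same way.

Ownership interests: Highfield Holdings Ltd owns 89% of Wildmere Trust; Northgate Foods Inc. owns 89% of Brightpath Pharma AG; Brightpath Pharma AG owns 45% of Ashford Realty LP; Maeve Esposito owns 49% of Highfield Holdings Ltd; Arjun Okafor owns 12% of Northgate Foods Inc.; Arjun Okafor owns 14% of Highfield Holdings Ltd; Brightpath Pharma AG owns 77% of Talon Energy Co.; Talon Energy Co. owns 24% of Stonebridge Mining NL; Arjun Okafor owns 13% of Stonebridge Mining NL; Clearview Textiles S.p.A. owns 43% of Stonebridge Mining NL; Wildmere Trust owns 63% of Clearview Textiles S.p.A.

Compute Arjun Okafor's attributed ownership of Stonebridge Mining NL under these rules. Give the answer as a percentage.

Chain via Northgate Foods Inc. → Brightpath Pharma AG → Talon Energy Co. (R2): 12% × 89% × 77% × 24% = 1.973664% of Stonebridge Mining NL.
Chain via Highfield Holdings Ltd → Wildmere Trust → Clearview Textiles S.p.A. (R2): 14% × 89% × 63% × 43% = 3.375414% of Stonebridge Mining NL.
Direct interest in Stonebridge Mining NL: 13%.
Aggregating (R1): 1.973664% + 3.375414% + 13% = 18.349078%.

18.349078%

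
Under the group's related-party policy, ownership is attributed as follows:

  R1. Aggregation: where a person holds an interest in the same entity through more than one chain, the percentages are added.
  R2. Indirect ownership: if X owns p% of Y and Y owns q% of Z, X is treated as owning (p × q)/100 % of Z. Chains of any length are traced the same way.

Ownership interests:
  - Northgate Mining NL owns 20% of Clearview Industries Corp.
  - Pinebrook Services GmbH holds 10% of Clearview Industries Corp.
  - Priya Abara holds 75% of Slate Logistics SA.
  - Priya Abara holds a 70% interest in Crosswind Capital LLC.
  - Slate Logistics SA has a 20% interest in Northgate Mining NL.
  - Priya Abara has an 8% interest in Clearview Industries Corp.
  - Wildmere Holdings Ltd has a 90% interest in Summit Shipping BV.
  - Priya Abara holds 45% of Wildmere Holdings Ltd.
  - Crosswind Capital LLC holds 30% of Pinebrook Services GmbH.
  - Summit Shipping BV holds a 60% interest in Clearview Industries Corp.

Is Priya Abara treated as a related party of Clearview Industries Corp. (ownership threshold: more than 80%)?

Chain via Wildmere Holdings Ltd → Summit Shipping BV (R2): 45% × 90% × 60% = 24.3% of Clearview Industries Corp.
Chain via Slate Logistics SA → Northgate Mining NL (R2): 75% × 20% × 20% = 3% of Clearview Industries Corp.
Chain via Crosswind Capital LLC → Pinebrook Services GmbH (R2): 70% × 30% × 10% = 2.1% of Clearview Industries Corp.
Direct interest in Clearview Industries Corp: 8%.
Aggregating (R1): 24.3% + 3% + 2.1% + 8% = 37.4%.
37.4% does not exceed the 80% threshold, so Priya is not a related party to Clearview Industries Corp.

No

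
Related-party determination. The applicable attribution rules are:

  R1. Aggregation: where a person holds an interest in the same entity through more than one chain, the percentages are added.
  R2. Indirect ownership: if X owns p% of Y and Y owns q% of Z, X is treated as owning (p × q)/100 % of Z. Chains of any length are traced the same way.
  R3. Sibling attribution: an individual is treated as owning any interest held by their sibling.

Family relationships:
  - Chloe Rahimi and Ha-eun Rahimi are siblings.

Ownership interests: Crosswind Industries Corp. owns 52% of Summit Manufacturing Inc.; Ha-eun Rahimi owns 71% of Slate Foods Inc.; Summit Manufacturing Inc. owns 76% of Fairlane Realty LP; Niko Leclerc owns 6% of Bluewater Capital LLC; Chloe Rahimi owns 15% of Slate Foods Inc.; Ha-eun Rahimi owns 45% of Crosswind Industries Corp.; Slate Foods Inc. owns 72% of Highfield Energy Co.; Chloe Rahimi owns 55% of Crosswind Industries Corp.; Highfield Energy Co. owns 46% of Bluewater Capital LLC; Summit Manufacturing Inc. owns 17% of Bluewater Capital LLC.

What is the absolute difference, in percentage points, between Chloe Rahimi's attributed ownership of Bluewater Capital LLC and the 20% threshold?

17.3232

By sibling attribution (R3), Chloe Rahimi is treated as also owning Ha-eun Rahimi's interest in Crosswind Industries Corp, giving 55% + 45% = 100%.
By sibling attribution (R3), Chloe Rahimi is treated as also owning Ha-eun Rahimi's interest in Slate Foods Inc, giving 15% + 71% = 86%.
Chain via Crosswind Industries Corp. → Summit Manufacturing Inc. (R2): 100% × 52% × 17% = 8.84% of Bluewater Capital LLC.
Chain via Slate Foods Inc. → Highfield Energy Co. (R2): 86% × 72% × 46% = 28.4832% of Bluewater Capital LLC.
Aggregating (R1): 8.84% + 28.4832% = 37.3232%.
37.3232% exceeds the 20% threshold by 17.3232 percentage points.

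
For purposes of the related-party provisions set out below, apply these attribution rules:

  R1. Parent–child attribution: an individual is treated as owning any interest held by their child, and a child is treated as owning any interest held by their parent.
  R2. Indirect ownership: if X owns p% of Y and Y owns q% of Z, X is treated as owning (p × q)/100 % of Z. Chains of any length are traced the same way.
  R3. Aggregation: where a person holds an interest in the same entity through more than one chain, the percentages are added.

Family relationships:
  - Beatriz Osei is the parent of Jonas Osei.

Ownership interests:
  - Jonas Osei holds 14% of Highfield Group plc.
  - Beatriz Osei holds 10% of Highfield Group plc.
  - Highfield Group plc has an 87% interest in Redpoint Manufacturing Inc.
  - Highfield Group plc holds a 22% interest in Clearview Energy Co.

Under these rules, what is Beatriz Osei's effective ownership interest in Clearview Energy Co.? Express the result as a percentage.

5.28%

By parent–child attribution (R1), Beatriz Osei is treated as also owning Jonas Osei's interest in Highfield Group plc, giving 10% + 14% = 24%.
Chain via Highfield Group plc (R2): 24% × 22% = 5.28% of Clearview Energy Co.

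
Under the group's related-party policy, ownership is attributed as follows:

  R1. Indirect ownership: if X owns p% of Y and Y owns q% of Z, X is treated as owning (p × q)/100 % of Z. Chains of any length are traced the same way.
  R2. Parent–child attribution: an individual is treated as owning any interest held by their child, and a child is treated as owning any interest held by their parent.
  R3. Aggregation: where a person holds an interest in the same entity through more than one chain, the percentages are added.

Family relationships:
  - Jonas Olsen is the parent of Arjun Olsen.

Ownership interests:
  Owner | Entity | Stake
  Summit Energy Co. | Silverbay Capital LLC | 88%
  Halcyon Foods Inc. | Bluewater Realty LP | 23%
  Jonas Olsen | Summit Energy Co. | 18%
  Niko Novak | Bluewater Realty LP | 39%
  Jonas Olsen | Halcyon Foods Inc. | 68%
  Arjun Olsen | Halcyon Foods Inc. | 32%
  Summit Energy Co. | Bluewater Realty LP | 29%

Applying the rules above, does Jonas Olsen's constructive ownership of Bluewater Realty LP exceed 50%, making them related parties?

By parent–child attribution (R2), Jonas Olsen is treated as also owning Arjun Olsen's interest in Halcyon Foods Inc, giving 68% + 32% = 100%.
Chain via Summit Energy Co. (R1): 18% × 29% = 5.22% of Bluewater Realty LP.
Chain via Halcyon Foods Inc. (R1): 100% × 23% = 23% of Bluewater Realty LP.
Aggregating (R3): 5.22% + 23% = 28.22%.
28.22% does not exceed the 50% threshold, so Jonas is not a related party to Bluewater Realty LP.

No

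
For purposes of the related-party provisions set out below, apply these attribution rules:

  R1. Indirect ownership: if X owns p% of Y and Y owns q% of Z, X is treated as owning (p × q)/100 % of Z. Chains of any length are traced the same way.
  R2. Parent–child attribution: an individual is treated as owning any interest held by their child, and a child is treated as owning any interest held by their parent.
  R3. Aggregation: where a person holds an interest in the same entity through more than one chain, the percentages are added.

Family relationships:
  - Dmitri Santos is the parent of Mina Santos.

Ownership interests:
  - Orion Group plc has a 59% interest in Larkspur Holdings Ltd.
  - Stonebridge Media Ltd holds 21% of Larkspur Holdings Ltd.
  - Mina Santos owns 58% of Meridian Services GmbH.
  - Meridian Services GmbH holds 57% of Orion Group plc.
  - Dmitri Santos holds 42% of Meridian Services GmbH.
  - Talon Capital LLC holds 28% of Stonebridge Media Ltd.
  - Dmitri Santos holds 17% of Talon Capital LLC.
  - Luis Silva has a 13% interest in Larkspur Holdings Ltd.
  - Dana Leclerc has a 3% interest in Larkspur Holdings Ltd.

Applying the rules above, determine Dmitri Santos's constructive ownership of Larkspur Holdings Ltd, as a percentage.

By parent–child attribution (R2), Dmitri Santos is treated as also owning Mina Santos's interest in Meridian Services GmbH, giving 42% + 58% = 100%.
Chain via Talon Capital LLC → Stonebridge Media Ltd (R1): 17% × 28% × 21% = 0.9996% of Larkspur Holdings Ltd.
Chain via Meridian Services GmbH → Orion Group plc (R1): 100% × 57% × 59% = 33.63% of Larkspur Holdings Ltd.
Aggregating (R3): 0.9996% + 33.63% = 34.6296%.

34.6296%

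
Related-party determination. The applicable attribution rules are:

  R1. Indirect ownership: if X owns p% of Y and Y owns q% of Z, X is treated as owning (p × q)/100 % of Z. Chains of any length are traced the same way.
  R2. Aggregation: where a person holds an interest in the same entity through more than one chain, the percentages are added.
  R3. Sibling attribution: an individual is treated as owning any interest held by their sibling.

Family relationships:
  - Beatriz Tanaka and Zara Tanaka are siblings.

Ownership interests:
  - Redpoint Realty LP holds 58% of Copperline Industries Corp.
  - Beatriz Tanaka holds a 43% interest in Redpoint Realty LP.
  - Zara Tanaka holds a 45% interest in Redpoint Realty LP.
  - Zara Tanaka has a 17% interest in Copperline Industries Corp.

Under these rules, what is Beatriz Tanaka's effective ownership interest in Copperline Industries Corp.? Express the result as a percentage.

68.04%

By sibling attribution (R3), Beatriz Tanaka is treated as also owning Zara Tanaka's interest in Redpoint Realty LP, giving 43% + 45% = 88%.
By sibling attribution (R3), Beatriz Tanaka is treated as owning Zara Tanaka's 17% interest in Copperline Industries Corp.
Chain via Redpoint Realty LP (R1): 88% × 58% = 51.04% of Copperline Industries Corp.
Direct interest in Copperline Industries Corp: 17%.
Aggregating (R2): 51.04% + 17% = 68.04%.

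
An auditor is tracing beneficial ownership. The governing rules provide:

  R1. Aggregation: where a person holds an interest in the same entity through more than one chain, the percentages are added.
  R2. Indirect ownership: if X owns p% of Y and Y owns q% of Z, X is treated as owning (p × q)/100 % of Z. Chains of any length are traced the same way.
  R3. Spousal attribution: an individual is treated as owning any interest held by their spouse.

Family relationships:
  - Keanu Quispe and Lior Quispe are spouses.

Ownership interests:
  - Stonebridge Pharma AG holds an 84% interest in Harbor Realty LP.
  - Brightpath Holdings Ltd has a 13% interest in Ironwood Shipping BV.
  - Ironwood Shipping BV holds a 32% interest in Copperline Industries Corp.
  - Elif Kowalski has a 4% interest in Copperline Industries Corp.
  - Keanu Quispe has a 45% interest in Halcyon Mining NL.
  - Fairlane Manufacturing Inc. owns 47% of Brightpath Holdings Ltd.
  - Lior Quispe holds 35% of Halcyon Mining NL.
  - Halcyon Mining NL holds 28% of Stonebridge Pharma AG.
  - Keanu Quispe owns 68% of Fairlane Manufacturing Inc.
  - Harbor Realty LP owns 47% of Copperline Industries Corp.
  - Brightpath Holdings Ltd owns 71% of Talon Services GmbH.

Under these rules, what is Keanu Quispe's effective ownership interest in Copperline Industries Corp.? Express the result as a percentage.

By spousal attribution (R3), Keanu Quispe is treated as also owning Lior Quispe's interest in Halcyon Mining NL, giving 45% + 35% = 80%.
Chain via Fairlane Manufacturing Inc. → Brightpath Holdings Ltd → Ironwood Shipping BV (R2): 68% × 47% × 13% × 32% = 1.329536% of Copperline Industries Corp.
Chain via Halcyon Mining NL → Stonebridge Pharma AG → Harbor Realty LP (R2): 80% × 28% × 84% × 47% = 8.84352% of Copperline Industries Corp.
Aggregating (R1): 1.329536% + 8.84352% = 10.173056%.

10.173056%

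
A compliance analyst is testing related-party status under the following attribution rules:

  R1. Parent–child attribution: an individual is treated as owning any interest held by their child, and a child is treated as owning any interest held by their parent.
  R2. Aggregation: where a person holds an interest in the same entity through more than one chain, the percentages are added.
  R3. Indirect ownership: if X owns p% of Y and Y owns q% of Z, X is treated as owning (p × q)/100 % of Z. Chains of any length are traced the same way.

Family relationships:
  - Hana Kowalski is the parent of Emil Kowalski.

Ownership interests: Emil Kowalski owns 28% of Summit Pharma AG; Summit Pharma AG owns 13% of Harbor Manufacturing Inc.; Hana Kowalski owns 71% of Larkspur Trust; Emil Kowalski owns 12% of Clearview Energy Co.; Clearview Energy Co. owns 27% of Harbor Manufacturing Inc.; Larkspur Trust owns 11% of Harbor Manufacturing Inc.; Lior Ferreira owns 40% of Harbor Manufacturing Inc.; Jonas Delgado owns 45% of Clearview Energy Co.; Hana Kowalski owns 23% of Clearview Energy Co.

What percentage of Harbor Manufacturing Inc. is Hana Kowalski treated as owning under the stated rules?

By parent–child attribution (R1), Hana Kowalski is treated as also owning Emil Kowalski's interest in Clearview Energy Co, giving 23% + 12% = 35%.
By parent–child attribution (R1), Hana Kowalski is treated as owning Emil Kowalski's 28% interest in Summit Pharma AG.
Chain via Clearview Energy Co. (R3): 35% × 27% = 9.45% of Harbor Manufacturing Inc.
Chain via Larkspur Trust (R3): 71% × 11% = 7.81% of Harbor Manufacturing Inc.
Chain via Summit Pharma AG (R3): 28% × 13% = 3.64% of Harbor Manufacturing Inc.
Aggregating (R2): 9.45% + 7.81% + 3.64% = 20.9%.

20.9%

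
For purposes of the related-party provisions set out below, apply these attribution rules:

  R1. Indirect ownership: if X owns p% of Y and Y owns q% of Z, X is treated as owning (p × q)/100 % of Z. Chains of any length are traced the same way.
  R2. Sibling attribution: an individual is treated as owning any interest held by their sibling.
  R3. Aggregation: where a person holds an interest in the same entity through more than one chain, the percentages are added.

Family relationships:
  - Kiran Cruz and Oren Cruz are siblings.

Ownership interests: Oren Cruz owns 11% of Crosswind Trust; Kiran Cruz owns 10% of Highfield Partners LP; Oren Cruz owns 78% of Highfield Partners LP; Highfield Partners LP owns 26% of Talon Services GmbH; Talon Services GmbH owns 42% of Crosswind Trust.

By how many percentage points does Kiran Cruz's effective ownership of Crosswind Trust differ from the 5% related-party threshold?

By sibling attribution (R2), Kiran Cruz is treated as also owning Oren Cruz's interest in Highfield Partners LP, giving 10% + 78% = 88%.
By sibling attribution (R2), Kiran Cruz is treated as owning Oren Cruz's 11% interest in Crosswind Trust.
Chain via Highfield Partners LP → Talon Services GmbH (R1): 88% × 26% × 42% = 9.6096% of Crosswind Trust.
Direct interest in Crosswind Trust: 11%.
Aggregating (R3): 9.6096% + 11% = 20.6096%.
20.6096% exceeds the 5% threshold by 15.6096 percentage points.

15.6096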